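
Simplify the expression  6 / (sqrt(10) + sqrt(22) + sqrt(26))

Group as (sqrt(10) + sqrt(22)) + sqrt(26); multiply by (sqrt(10) + sqrt(22)) - sqrt(26), then rationalise the remaining surd.

(-6*sqrt(1430) + 9*sqrt(26) + 21*sqrt(22) + 57*sqrt(10))/211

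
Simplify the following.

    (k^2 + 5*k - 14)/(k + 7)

k - 2

Factor: k^2 + 5*k - 14 = (k + 7)*(k - 2)
Cancel the common factor (k + 7).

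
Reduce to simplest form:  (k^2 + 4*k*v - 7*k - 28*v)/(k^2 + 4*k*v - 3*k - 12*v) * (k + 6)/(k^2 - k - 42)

Factor: k^2 + 4*k*v - 7*k - 28*v = (k + 4*v)*(k - 7);  k^2 + 4*k*v - 3*k - 12*v = (k + 4*v)*(k - 3);  k^2 - k - 42 = (k - 7)*(k + 6)
Cancel the common factors (k + 6), (k - 7), (k + 4*v).

1/(k - 3)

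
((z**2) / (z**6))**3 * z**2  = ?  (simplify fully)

z**(-10)

Inside the bracket: (z**-4)
Raise to the power 3: (z**-12)
Multiply by z**2: add exponents.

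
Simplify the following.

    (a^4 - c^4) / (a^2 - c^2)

a^2 + c^2

Factor a^4 - c^4 and cancel (a^2 - c^2).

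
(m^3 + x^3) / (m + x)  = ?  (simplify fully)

m^2 - m*x + x^2

Apply the sum-of-cubes factorisation and cancel (m + x).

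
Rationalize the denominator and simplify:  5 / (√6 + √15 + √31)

Group as (√15 + √31) + √6; multiply by (√15 + √31) - √6, then rationalise the remaining surd.

(-3*√310 - 5*√31 + 11*√15 + 20*√6)/26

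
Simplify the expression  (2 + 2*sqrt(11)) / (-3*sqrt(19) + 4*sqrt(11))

(6*sqrt(19) + 8*sqrt(11) + 6*sqrt(209) + 88)/5

Multiply numerator and denominator by 3*sqrt(19) + 4*sqrt(11).
Denominator becomes 5; numerator becomes 6*sqrt(19) + 8*sqrt(11) + 6*sqrt(209) + 88.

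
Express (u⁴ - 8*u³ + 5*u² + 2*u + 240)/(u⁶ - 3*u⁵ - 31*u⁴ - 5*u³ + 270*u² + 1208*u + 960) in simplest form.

Factor: u⁴ - 8*u³ + 5*u² + 2*u + 240 = (u - 6)·(u - 5)·(u² + 3*u + 8);  u⁶ - 3*u⁵ - 31*u⁴ - 5*u³ + 270*u² + 1208*u + 960 = (u + 1)·(u² + 3*u + 8)·(u - 5)·(u + 4)·(u - 6)
Cancel the common factors (u² + 3*u + 8), (u - 5), (u - 6).

1/(u² + 5*u + 4)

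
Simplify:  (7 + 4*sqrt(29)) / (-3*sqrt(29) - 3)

Multiply numerator and denominator by -3 + 3*sqrt(29).
Denominator becomes -252; numerator becomes 9*sqrt(29) + 327.

(-109 - 3*sqrt(29))/84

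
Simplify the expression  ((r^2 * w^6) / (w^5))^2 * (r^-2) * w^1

r^2*w^3

Inside the bracket: r^2 * w^1
Raise to the power 2: r^4 * w^2
Multiply by (r^-2) * w^1: add exponents.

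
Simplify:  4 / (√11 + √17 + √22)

Group as (√11 + √22) + √17; multiply by (√11 + √22) - √17, then rationalise the remaining surd.

(-11*√34 + 3*√22 + 8*√17 + 14*√11)/89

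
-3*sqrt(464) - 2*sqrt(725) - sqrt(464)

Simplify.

3*sqrt(464) = 12*sqrt(29); 2*sqrt(725) = 10*sqrt(29); sqrt(464) = 4*sqrt(29)
Combine: (-12 - 10 - 4)·sqrt(29) = -26*sqrt(29)

-26*sqrt(29)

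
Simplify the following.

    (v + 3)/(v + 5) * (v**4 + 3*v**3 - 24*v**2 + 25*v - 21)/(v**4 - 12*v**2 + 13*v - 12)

(v**2 + 10*v + 21)/(v**2 + 9*v + 20)

Factor: v**4 + 3*v**3 - 24*v**2 + 25*v - 21 = (v - 3)*(v**2 - v + 1)*(v + 7);  v**4 - 12*v**2 + 13*v - 12 = (v - 3)*(v + 4)*(v**2 - v + 1)
Cancel the common factors (v**2 - v + 1), (v - 3).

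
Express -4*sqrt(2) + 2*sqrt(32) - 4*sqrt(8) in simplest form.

-4*sqrt(2)

4*sqrt(2) = 4*sqrt(2); 2*sqrt(32) = 8*sqrt(2); 4*sqrt(8) = 8*sqrt(2)
Combine: (-4 + 8 - 8)·sqrt(2) = -4*sqrt(2)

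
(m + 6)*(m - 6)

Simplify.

m^2 - 36

Difference of squares with P = m, Q = 6.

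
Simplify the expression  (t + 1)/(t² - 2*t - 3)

1/(t - 3)

Factor: t² - 2*t - 3 = (t - 3)·(t + 1)
Cancel the common factor (t + 1).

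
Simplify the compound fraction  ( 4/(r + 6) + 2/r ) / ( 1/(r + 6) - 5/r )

Numerator: 4/(r + 6) + 2/r = (6*r + 12)/(r**2 + 6*r)
Denominator: 1/(r + 6) - 5/r = (-4*r - 30)/(r**2 + 6*r)
Divide: ((6*r + 12)/(r**2 + 6*r)) · ((r**2 + 6*r)/(-4*r - 30)) = (-3*r - 6)/(2*r + 15)

(-3*r - 6)/(2*r + 15)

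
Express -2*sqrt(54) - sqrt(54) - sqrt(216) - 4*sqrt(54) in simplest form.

2*sqrt(54) = 6*sqrt(6); sqrt(54) = 3*sqrt(6); sqrt(216) = 6*sqrt(6); 4*sqrt(54) = 12*sqrt(6)
Combine: (-6 - 3 - 6 - 12)·sqrt(6) = -27*sqrt(6)

-27*sqrt(6)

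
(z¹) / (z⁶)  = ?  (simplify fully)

z^(-5)

Quotient: (z^-5)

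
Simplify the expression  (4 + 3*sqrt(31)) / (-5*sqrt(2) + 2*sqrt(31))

(20*sqrt(2) + 8*sqrt(31) + 15*sqrt(62) + 186)/74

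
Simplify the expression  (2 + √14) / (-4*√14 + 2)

(-6 - √14)/22

Multiply numerator and denominator by 2 + 4*√14.
Denominator becomes -220; numerator becomes 10*√14 + 60.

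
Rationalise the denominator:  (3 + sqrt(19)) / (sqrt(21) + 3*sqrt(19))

(-sqrt(399) - 3*sqrt(21) + 9*sqrt(19) + 57)/150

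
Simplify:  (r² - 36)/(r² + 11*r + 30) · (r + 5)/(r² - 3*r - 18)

Factor: r² - 36 = (r + 6)·(r - 6);  r² + 11*r + 30 = (r + 5)·(r + 6);  r² - 3*r - 18 = (r - 6)·(r + 3)
Cancel the common factors (r + 6), (r - 6), (r + 5).

1/(r + 3)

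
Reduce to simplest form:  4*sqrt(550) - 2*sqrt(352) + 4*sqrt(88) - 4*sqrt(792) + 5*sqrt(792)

4*sqrt(550) = 20*sqrt(22); 2*sqrt(352) = 8*sqrt(22); 4*sqrt(88) = 8*sqrt(22); 4*sqrt(792) = 24*sqrt(22); 5*sqrt(792) = 30*sqrt(22)
Combine: (20 - 8 + 8 - 24 + 30)·sqrt(22) = 26*sqrt(22)

26*sqrt(22)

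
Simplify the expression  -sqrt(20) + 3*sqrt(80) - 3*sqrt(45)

sqrt(5)

sqrt(20) = 2*sqrt(5); 3*sqrt(80) = 12*sqrt(5); 3*sqrt(45) = 9*sqrt(5)
Combine: (-2 + 12 - 9)·sqrt(5) = sqrt(5)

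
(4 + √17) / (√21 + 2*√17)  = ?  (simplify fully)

Multiply numerator and denominator by -√21 + 2*√17.
Denominator becomes 47; numerator becomes -√357 - 4*√21 + 8*√17 + 34.

(-√357 - 4*√21 + 8*√17 + 34)/47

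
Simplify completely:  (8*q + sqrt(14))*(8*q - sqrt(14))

Product of conjugates: (P+Q)(P-Q) = P**2 - Q**2.

64*q**2 - 14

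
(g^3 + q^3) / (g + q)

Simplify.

Factor as (a+b)(a^2-ab+b^2) with a=q, b=g.

g^2 - g*q + q^2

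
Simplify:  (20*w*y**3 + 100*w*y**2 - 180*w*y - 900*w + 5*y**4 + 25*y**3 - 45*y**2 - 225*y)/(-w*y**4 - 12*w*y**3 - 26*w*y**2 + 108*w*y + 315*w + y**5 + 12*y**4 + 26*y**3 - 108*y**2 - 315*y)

(20*w + 5*y)/(-w*y - 7*w + y**2 + 7*y)

Factor: 20*w*y**3 + 100*w*y**2 - 180*w*y - 900*w + 5*y**4 + 25*y**3 - 45*y**2 - 225*y = 5*(y - 3)*(y + 3)*(4*w + y)*(y + 5);  -w*y**4 - 12*w*y**3 - 26*w*y**2 + 108*w*y + 315*w + y**5 + 12*y**4 + 26*y**3 - 108*y**2 - 315*y = (y - 3)*(y + 3)*(-w + y)*(y + 7)*(y + 5)
Cancel the common factors (y - 3), (y + 3), (y + 5).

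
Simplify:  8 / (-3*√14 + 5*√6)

Multiply numerator and denominator by 3*√14 + 5*√6.
Denominator becomes 24; numerator becomes 24*√14 + 40*√6.

(3*√14 + 5*√6)/3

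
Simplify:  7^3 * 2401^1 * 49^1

7^3 = 7^3; 2401^1 = 7^4; 49^1 = 7^2
Combine exponents: 7^9

7^9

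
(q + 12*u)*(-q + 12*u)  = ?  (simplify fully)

-q**2 + 144*u**2

Difference of squares with P = 12*u, Q = q.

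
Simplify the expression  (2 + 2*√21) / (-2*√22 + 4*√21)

Multiply numerator and denominator by 2*√22 + 4*√21.
Denominator becomes 248; numerator becomes 4*√22 + 8*√21 + 4*√462 + 168.

(√22 + 2*√21 + √462 + 42)/62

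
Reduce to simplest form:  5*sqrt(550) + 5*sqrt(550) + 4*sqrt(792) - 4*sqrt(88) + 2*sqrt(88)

70*sqrt(22)

5*sqrt(550) = 25*sqrt(22); 5*sqrt(550) = 25*sqrt(22); 4*sqrt(792) = 24*sqrt(22); 4*sqrt(88) = 8*sqrt(22); 2*sqrt(88) = 4*sqrt(22)
Combine: (25 + 25 + 24 - 8 + 4)·sqrt(22) = 70*sqrt(22)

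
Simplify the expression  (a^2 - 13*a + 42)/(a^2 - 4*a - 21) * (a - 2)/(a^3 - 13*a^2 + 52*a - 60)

1/(a^2 - 2*a - 15)

Factor: a^2 - 13*a + 42 = (a - 7)*(a - 6);  a^2 - 4*a - 21 = (a - 7)*(a + 3);  a^3 - 13*a^2 + 52*a - 60 = (a - 2)*(a - 5)*(a - 6)
Cancel the common factors (a - 7), (a - 2), (a - 6).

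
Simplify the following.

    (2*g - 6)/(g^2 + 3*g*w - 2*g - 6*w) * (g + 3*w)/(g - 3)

2/(g - 2)

Factor: 2*g - 6 = 2*(g - 3);  g^2 + 3*g*w - 2*g - 6*w = (g - 2)*(g + 3*w)
Cancel the common factors (g - 3), (g + 3*w).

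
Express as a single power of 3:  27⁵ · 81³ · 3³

3^30

27⁵ = 3^15; 81³ = 3^12; 3³ = 3^3
Combine exponents: 3^30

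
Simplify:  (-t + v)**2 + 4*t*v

(t + v)**2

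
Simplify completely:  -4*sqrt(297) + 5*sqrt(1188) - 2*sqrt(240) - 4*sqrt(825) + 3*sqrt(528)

-8*sqrt(15) + 10*sqrt(33)

4*sqrt(297) = 12*sqrt(33); 5*sqrt(1188) = 30*sqrt(33); 2*sqrt(240) = 8*sqrt(15); 4*sqrt(825) = 20*sqrt(33); 3*sqrt(528) = 12*sqrt(33)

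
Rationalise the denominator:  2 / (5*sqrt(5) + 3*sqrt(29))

(-5*sqrt(5) + 3*sqrt(29))/68

Multiply numerator and denominator by -5*sqrt(5) + 3*sqrt(29).
Denominator becomes 136; numerator becomes -10*sqrt(5) + 6*sqrt(29).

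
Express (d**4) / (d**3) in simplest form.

d

Quotient: d**1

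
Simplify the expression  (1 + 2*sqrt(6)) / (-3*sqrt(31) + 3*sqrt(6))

Multiply numerator and denominator by 3*sqrt(6) + 3*sqrt(31).
Denominator becomes -225; numerator becomes 3*sqrt(6) + 3*sqrt(31) + 36 + 6*sqrt(186).

(-2*sqrt(186) - 12 - sqrt(31) - sqrt(6))/75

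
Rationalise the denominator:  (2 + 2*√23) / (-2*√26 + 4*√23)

(√26 + 2*√23 + √598 + 46)/66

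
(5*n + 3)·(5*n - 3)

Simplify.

(5*n)^2 - (3)^2 = 25*n² - 9.

25*n² - 9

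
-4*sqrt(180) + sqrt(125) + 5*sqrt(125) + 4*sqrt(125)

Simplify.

4*sqrt(180) = 24*sqrt(5); sqrt(125) = 5*sqrt(5); 5*sqrt(125) = 25*sqrt(5); 4*sqrt(125) = 20*sqrt(5)
Combine: (-24 + 5 + 25 + 20)·sqrt(5) = 26*sqrt(5)

26*sqrt(5)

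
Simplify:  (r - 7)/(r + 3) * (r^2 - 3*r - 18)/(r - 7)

r - 6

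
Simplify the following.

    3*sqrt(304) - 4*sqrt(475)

3*sqrt(304) = 12*sqrt(19); 4*sqrt(475) = 20*sqrt(19)
Combine: (12 - 20)·sqrt(19) = -8*sqrt(19)

-8*sqrt(19)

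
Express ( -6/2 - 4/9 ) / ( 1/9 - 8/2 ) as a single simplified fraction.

31/35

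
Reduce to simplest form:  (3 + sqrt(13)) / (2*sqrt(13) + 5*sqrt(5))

(-26 - 6*sqrt(13) + 15*sqrt(5) + 5*sqrt(65))/73

Multiply numerator and denominator by -5*sqrt(5) + 2*sqrt(13).
Denominator becomes -73; numerator becomes -5*sqrt(65) - 15*sqrt(5) + 6*sqrt(13) + 26.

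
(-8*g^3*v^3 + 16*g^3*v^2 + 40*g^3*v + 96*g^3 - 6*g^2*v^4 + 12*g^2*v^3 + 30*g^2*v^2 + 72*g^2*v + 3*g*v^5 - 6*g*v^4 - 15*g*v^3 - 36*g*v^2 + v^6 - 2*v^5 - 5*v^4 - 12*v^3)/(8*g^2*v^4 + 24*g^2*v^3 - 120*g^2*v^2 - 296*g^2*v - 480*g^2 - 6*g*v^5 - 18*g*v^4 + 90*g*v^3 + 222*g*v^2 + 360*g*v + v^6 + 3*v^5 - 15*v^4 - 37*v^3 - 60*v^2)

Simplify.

(4*g^2 + 5*g*v + v^2)/(-4*g*v - 20*g + v^2 + 5*v)

Factor: -8*g^3*v^3 + 16*g^3*v^2 + 40*g^3*v + 96*g^3 - 6*g^2*v^4 + 12*g^2*v^3 + 30*g^2*v^2 + 72*g^2*v + 3*g*v^5 - 6*g*v^4 - 15*g*v^3 - 36*g*v^2 + v^6 - 2*v^5 - 5*v^4 - 12*v^3 = (-2*g + v)*(v^2 + 2*v + 3)*(v - 4)*(4*g + v)*(g + v);  8*g^2*v^4 + 24*g^2*v^3 - 120*g^2*v^2 - 296*g^2*v - 480*g^2 - 6*g*v^5 - 18*g*v^4 + 90*g*v^3 + 222*g*v^2 + 360*g*v + v^6 + 3*v^5 - 15*v^4 - 37*v^3 - 60*v^2 = (v + 5)*(v - 4)*(-2*g + v)*(v^2 + 2*v + 3)*(-4*g + v)
Cancel the common factors (v^2 + 2*v + 3), (-2*g + v), (v - 4).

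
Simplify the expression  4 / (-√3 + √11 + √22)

Group as (√11 + √22) - √3; multiply by (√11 + √22) + √3, then rationalise the remaining surd.

(-30*√3 - 8*√22 + 14*√11 + 22*√6)/17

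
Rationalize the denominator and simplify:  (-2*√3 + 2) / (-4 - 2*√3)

-5 + 3*√3

Multiply numerator and denominator by -4 + 2*√3.
Denominator becomes 4; numerator becomes -20 + 12*√3.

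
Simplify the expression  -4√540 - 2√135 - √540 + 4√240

-20*√15

4√540 = 24*√15; 2√135 = 6*√15; √540 = 6*√15; 4√240 = 16*√15
Combine: (-24 - 6 - 6 + 16)·√15 = -20*√15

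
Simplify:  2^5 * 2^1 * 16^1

2^10

2^5 = 2^5; 2^1 = 2^1; 16^1 = 2^4
Combine exponents: 2^10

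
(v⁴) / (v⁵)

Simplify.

1/v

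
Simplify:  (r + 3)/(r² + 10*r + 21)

Factor: r² + 10*r + 21 = (r + 7)·(r + 3)
Cancel the common factor (r + 3).

1/(r + 7)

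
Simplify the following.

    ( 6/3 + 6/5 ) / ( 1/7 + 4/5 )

Numerator: 6/3 + 6/5 = 16/5
Denominator: 1/7 + 4/5 = 33/35
Divide: (16/5) · (35/33) = 112/33

112/33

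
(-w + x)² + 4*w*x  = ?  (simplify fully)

After expansion: w² + 2*w*x + x² — a perfect-square trinomial.

(w + x)²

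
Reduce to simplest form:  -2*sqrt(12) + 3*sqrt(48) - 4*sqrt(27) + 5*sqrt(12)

6*sqrt(3)

2*sqrt(12) = 4*sqrt(3); 3*sqrt(48) = 12*sqrt(3); 4*sqrt(27) = 12*sqrt(3); 5*sqrt(12) = 10*sqrt(3)
Combine: (-4 + 12 - 12 + 10)·sqrt(3) = 6*sqrt(3)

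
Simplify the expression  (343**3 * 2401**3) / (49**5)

7**11

343**3 = 7**9; 2401**3 = 7**12; 49**5 = 7**10
Combine exponents: 7**11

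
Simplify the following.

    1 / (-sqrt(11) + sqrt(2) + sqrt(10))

Group as (sqrt(2) + sqrt(10)) - sqrt(11); multiply by (sqrt(2) + sqrt(10)) + sqrt(11), then rationalise the remaining surd.

(-sqrt(11) + 3*sqrt(10) + 19*sqrt(2) + 4*sqrt(55))/79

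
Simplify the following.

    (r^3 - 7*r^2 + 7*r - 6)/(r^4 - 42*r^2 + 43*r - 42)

Factor: r^3 - 7*r^2 + 7*r - 6 = (r - 6)*(r^2 - r + 1);  r^4 - 42*r^2 + 43*r - 42 = (r^2 - r + 1)*(r + 7)*(r - 6)
Cancel the common factors (r^2 - r + 1), (r - 6).

1/(r + 7)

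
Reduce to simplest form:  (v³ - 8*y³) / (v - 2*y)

v² + 2*v*y + 4*y²

Apply the difference-of-cubes factorisation and cancel (v - 2*y).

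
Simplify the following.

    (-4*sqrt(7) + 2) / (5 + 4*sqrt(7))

Multiply numerator and denominator by -4*sqrt(7) + 5.
Denominator becomes -87; numerator becomes -28*sqrt(7) + 122.

(-122 + 28*sqrt(7))/87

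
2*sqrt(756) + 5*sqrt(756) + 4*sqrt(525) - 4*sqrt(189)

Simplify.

50*sqrt(21)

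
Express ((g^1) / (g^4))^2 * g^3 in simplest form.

g^(-3)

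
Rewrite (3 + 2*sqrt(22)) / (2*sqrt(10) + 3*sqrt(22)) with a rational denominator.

(-8*sqrt(55) - 6*sqrt(10) + 9*sqrt(22) + 132)/158

Multiply numerator and denominator by -2*sqrt(10) + 3*sqrt(22).
Denominator becomes 158; numerator becomes -8*sqrt(55) - 6*sqrt(10) + 9*sqrt(22) + 132.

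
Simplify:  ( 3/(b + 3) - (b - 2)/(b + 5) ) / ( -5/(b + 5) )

(b**2 - 2*b - 21)/(5*b + 15)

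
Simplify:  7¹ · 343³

7^10

7¹ = 7^1; 343³ = 7^9
Combine exponents: 7^10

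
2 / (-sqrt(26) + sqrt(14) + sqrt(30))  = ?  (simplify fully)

(-9*sqrt(26) + 5*sqrt(30) + 21*sqrt(14) + 2*sqrt(2730))/339

Group as (sqrt(14) + sqrt(30)) - sqrt(26); multiply by (sqrt(14) + sqrt(30)) + sqrt(26), then rationalise the remaining surd.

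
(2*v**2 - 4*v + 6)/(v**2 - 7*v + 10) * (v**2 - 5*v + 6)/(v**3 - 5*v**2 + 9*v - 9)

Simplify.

Factor: 2*v**2 - 4*v + 6 = 2*(v**2 - 2*v + 3);  v**2 - 7*v + 10 = (v - 2)*(v - 5);  v**2 - 5*v + 6 = (v - 2)*(v - 3);  v**3 - 5*v**2 + 9*v - 9 = (v**2 - 2*v + 3)*(v - 3)
Cancel the common factors (v**2 - 2*v + 3), (v - 2), (v - 3).

2/(v - 5)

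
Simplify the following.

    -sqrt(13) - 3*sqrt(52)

-7*sqrt(13)

sqrt(13) = sqrt(13); 3*sqrt(52) = 6*sqrt(13)
Combine: (-1 - 6)·sqrt(13) = -7*sqrt(13)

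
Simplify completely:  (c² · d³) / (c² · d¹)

d²

Quotient: d²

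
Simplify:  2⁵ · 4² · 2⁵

2⁵ = 2^5; 4² = 2^4; 2⁵ = 2^5
Combine exponents: 2^14

2^14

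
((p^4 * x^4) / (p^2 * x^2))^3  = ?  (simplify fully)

p^6*x^6

Inside the bracket: p^2 * x^2
Raise to the power 3: p^6 * x^6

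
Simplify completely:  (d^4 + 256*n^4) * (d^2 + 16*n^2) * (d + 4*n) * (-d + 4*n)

Pair the conjugate factors: ((4*n)+d)((4*n)-d) = -d^2 + 16*n^2, then repeat with the next factor.

-d^8 + 65536*n^8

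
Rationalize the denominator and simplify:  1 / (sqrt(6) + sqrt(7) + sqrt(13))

(-sqrt(546) + 6*sqrt(7) + 7*sqrt(6))/84

Group as (sqrt(6) + sqrt(7)) + sqrt(13); multiply by (sqrt(6) + sqrt(7)) - sqrt(13), then rationalise the remaining surd.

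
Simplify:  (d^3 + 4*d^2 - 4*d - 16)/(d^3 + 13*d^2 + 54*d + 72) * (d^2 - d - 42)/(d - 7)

Factor: d^3 + 4*d^2 - 4*d - 16 = (d + 2)*(d + 4)*(d - 2);  d^3 + 13*d^2 + 54*d + 72 = (d + 6)*(d + 3)*(d + 4);  d^2 - d - 42 = (d + 6)*(d - 7)
Cancel the common factors (d + 4), (d - 7), (d + 6).

(d^2 - 4)/(d + 3)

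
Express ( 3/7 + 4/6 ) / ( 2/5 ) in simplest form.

Numerator: 3/7 + 4/6 = 23/21
Denominator: 2/5 = 2/5
Divide: (23/21) · (5/2) = 115/42

115/42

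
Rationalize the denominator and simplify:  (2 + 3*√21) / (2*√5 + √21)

Multiply numerator and denominator by -2*√5 + √21.
Denominator becomes 1; numerator becomes -6*√105 - 4*√5 + 2*√21 + 63.

-6*√105 - 4*√5 + 2*√21 + 63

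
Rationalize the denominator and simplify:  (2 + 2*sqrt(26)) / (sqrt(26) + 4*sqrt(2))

(-26 - sqrt(26) + 4*sqrt(2) + 8*sqrt(13))/3

Multiply numerator and denominator by -4*sqrt(2) + sqrt(26).
Denominator becomes -6; numerator becomes -16*sqrt(13) - 8*sqrt(2) + 2*sqrt(26) + 52.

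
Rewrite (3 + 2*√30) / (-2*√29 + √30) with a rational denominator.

Multiply numerator and denominator by √30 + 2*√29.
Denominator becomes -86; numerator becomes 3*√30 + 6*√29 + 60 + 4*√870.

(-4*√870 - 60 - 6*√29 - 3*√30)/86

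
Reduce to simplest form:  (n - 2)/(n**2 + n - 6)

Factor: n**2 + n - 6 = (n + 3)*(n - 2)
Cancel the common factor (n - 2).

1/(n + 3)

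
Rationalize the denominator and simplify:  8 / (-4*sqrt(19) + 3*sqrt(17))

(-32*sqrt(19) - 24*sqrt(17))/151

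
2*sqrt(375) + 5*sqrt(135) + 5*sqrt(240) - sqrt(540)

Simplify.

39*sqrt(15)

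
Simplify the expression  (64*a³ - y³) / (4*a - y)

16*a² + 4*a*y + y²

(4*a)^3 - y^3 = (4*a - y)(16*a² + 4*a*y + y²).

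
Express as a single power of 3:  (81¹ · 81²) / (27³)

3^3

81¹ = 3^4; 81² = 3^8; 27³ = 3^9
Combine exponents: 3^3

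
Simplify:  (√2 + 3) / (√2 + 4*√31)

(-3*√2 - 2 + 4*√62 + 12*√31)/494

Multiply numerator and denominator by -4*√31 + √2.
Denominator becomes -494; numerator becomes -12*√31 - 4*√62 + 2 + 3*√2.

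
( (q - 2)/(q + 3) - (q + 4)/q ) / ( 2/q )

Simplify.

Numerator: (q - 2)/(q + 3) - (q + 4)/q = (-9*q - 12)/(q^2 + 3*q)
Denominator: 2/q = 2/q
Divide: ((-9*q - 12)/(q^2 + 3*q)) · (q/2) = (-9*q - 12)/(2*q + 6)

(-9*q - 12)/(2*q + 6)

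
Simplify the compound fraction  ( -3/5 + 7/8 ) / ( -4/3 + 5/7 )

-231/520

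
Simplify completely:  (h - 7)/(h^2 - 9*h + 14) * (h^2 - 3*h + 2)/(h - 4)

(h - 1)/(h - 4)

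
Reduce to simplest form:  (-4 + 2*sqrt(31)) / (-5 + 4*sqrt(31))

(-2*sqrt(31) + 76)/157

Multiply numerator and denominator by -4*sqrt(31) - 5.
Denominator becomes -471; numerator becomes -228 + 6*sqrt(31).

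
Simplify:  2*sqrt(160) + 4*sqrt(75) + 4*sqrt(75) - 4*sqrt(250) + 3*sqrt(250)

3*sqrt(10) + 40*sqrt(3)

2*sqrt(160) = 8*sqrt(10); 4*sqrt(75) = 20*sqrt(3); 4*sqrt(75) = 20*sqrt(3); 4*sqrt(250) = 20*sqrt(10); 3*sqrt(250) = 15*sqrt(10)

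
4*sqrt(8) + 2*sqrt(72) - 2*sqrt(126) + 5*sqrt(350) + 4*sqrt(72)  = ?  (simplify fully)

44*sqrt(2) + 19*sqrt(14)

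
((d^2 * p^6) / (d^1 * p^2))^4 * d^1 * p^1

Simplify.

d^5*p^17

Inside the bracket: d^1 * p^4
Raise to the power 4: d^4 * p^16
Multiply by d^1 * p^1: add exponents.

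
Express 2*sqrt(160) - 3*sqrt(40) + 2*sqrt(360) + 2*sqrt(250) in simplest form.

2*sqrt(160) = 8*sqrt(10); 3*sqrt(40) = 6*sqrt(10); 2*sqrt(360) = 12*sqrt(10); 2*sqrt(250) = 10*sqrt(10)
Combine: (8 - 6 + 12 + 10)·sqrt(10) = 24*sqrt(10)

24*sqrt(10)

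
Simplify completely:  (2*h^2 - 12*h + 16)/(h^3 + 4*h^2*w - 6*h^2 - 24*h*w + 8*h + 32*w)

2/(h + 4*w)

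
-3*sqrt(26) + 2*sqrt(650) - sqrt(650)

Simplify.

3*sqrt(26) = 3*sqrt(26); 2*sqrt(650) = 10*sqrt(26); sqrt(650) = 5*sqrt(26)
Combine: (-3 + 10 - 5)·sqrt(26) = 2*sqrt(26)

2*sqrt(26)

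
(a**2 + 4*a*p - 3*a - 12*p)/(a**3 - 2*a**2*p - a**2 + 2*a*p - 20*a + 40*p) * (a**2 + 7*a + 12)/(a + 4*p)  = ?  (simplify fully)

(-a**2 + 9)/(-a**2 + 2*a*p + 5*a - 10*p)

Factor: a**2 + 4*a*p - 3*a - 12*p = (a + 4*p)*(a - 3);  a**3 - 2*a**2*p - a**2 + 2*a*p - 20*a + 40*p = (a - 5)*(a + 4)*(a - 2*p);  a**2 + 7*a + 12 = (a + 3)*(a + 4)
Cancel the common factors (a + 4*p), (a + 4).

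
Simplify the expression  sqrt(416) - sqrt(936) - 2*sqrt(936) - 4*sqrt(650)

sqrt(416) = 4*sqrt(26); sqrt(936) = 6*sqrt(26); 2*sqrt(936) = 12*sqrt(26); 4*sqrt(650) = 20*sqrt(26)
Combine: (4 - 6 - 12 - 20)·sqrt(26) = -34*sqrt(26)

-34*sqrt(26)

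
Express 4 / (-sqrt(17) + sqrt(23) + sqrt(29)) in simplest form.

(-140*sqrt(17) + 44*sqrt(29) + 92*sqrt(23) + 8*sqrt(11339))/1443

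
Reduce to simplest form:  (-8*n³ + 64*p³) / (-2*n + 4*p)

Apply the difference-of-cubes factorisation and cancel (-2*n + 4*p).

4*n² + 8*n*p + 16*p²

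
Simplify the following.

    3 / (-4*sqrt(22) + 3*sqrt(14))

(-12*sqrt(22) - 9*sqrt(14))/226

Multiply numerator and denominator by 3*sqrt(14) + 4*sqrt(22).
Denominator becomes -226; numerator becomes 9*sqrt(14) + 12*sqrt(22).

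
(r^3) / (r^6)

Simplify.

r^(-3)

Quotient: (r^-3)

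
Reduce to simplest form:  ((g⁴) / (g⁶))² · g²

g^(-2)

Inside the bracket: (g^-2)
Raise to the power 2: (g^-4)
Multiply by g²: add exponents.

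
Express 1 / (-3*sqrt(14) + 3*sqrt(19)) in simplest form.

Multiply numerator and denominator by 3*sqrt(14) + 3*sqrt(19).
Denominator becomes 45; numerator becomes 3*sqrt(14) + 3*sqrt(19).

(sqrt(14) + sqrt(19))/15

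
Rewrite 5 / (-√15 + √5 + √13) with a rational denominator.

(-15*√15 + 35*√13 + 115*√5 + 50*√39)/251

Group as (√5 + √13) - √15; multiply by (√5 + √13) + √15, then rationalise the remaining surd.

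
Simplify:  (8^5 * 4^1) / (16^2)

2^9

8^5 = 2^15; 4^1 = 2^2; 16^2 = 2^8
Combine exponents: 2^9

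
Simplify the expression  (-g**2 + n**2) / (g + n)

-g**2 + n**2 factors as -(g - n)*(g + n).

-g + n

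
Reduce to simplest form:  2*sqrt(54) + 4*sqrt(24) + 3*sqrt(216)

2*sqrt(54) = 6*sqrt(6); 4*sqrt(24) = 8*sqrt(6); 3*sqrt(216) = 18*sqrt(6)
Combine: (6 + 8 + 18)·sqrt(6) = 32*sqrt(6)

32*sqrt(6)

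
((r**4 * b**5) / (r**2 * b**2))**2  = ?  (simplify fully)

Inside the bracket: r**2 * b**3
Raise to the power 2: r**4 * b**6

b**6*r**4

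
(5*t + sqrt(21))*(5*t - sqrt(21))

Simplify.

Difference of squares with P = 5*t, Q = sqrt(21).

25*t^2 - 21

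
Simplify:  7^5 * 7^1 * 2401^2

7^5 = 7^5; 7^1 = 7^1; 2401^2 = 7^8
Combine exponents: 7^14

7^14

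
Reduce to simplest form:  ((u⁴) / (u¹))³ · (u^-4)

Inside the bracket: u³
Raise to the power 3: u⁹
Multiply by (u^-4): add exponents.

u⁵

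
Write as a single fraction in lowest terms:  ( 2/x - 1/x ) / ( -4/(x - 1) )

Numerator: 2/x - 1/x = 1/x
Denominator: -4/(x - 1) = -4/(x - 1)
Divide: (1/x) · (-x/4 + 1/4) = (-x + 1)/(4*x)

(-x + 1)/(4*x)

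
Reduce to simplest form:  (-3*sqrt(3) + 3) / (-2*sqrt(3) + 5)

(-9*sqrt(3) - 3)/13

Multiply numerator and denominator by 2*sqrt(3) + 5.
Denominator becomes 13; numerator becomes -9*sqrt(3) - 3.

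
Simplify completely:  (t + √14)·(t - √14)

Difference of squares with P = t, Q = √14.

t² - 14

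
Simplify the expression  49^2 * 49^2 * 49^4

49^2 = 7^4; 49^2 = 7^4; 49^4 = 7^8
Combine exponents: 7^16

7^16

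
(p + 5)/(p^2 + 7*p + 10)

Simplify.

1/(p + 2)

Factor: p^2 + 7*p + 10 = (p + 5)*(p + 2)
Cancel the common factor (p + 5).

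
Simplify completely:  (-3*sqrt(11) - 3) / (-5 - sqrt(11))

(-9 + 6*sqrt(11))/7

Multiply numerator and denominator by -5 + sqrt(11).
Denominator becomes 14; numerator becomes -18 + 12*sqrt(11).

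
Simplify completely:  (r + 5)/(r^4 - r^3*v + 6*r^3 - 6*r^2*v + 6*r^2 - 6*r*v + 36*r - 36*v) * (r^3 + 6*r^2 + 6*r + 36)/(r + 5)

1/(r - v)

Factor: r^4 - r^3*v + 6*r^3 - 6*r^2*v + 6*r^2 - 6*r*v + 36*r - 36*v = (r^2 + 6)*(r - v)*(r + 6);  r^3 + 6*r^2 + 6*r + 36 = (r + 6)*(r^2 + 6)
Cancel the common factors (r^2 + 6), (r + 5), (r + 6).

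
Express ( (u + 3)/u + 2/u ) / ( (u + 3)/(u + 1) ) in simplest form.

(u² + 6*u + 5)/(u² + 3*u)

Numerator: (u + 3)/u + 2/u = (u + 5)/u
Denominator: (u + 3)/(u + 1) = (u + 3)/(u + 1)
Divide: ((u + 5)/u) · ((u + 1)/(u + 3)) = (u² + 6*u + 5)/(u² + 3*u)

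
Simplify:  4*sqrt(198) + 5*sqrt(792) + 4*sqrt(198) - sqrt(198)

51*sqrt(22)

4*sqrt(198) = 12*sqrt(22); 5*sqrt(792) = 30*sqrt(22); 4*sqrt(198) = 12*sqrt(22); sqrt(198) = 3*sqrt(22)
Combine: (12 + 30 + 12 - 3)·sqrt(22) = 51*sqrt(22)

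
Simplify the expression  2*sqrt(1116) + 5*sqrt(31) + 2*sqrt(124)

21*sqrt(31)

2*sqrt(1116) = 12*sqrt(31); 5*sqrt(31) = 5*sqrt(31); 2*sqrt(124) = 4*sqrt(31)
Combine: (12 + 5 + 4)·sqrt(31) = 21*sqrt(31)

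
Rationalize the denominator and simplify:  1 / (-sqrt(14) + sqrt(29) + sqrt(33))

Group as (sqrt(29) + sqrt(33)) - sqrt(14); multiply by (sqrt(29) + sqrt(33)) + sqrt(14), then rationalise the remaining surd.

(-24*sqrt(14) + 5*sqrt(33) + 9*sqrt(29) + sqrt(13398))/762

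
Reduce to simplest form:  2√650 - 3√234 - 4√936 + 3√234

-14*√26

2√650 = 10*√26; 3√234 = 9*√26; 4√936 = 24*√26; 3√234 = 9*√26
Combine: (10 - 9 - 24 + 9)·√26 = -14*√26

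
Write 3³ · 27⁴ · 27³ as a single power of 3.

3^24

3³ = 3^3; 27⁴ = 3^12; 27³ = 3^9
Combine exponents: 3^24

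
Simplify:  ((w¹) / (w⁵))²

Inside the bracket: (w^-4)
Raise to the power 2: (w^-8)

w^(-8)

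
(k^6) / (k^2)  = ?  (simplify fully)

Quotient: k^4

k^4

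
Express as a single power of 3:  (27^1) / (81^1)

27^1 = 3^3; 81^1 = 3^4
Combine exponents: 3^(-1)

3^(-1)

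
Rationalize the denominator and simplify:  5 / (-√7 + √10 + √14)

(-85*√7 + 15*√14 + 55*√10 + 140*√5)/271

Group as (√10 + √14) - √7; multiply by (√10 + √14) + √7, then rationalise the remaining surd.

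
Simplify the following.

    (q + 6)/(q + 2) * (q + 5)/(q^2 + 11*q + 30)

1/(q + 2)

Factor: q^2 + 11*q + 30 = (q + 5)*(q + 6)
Cancel the common factors (q + 5), (q + 6).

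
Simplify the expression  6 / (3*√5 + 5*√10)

(-18*√5 + 30*√10)/205

Multiply numerator and denominator by -5*√10 + 3*√5.
Denominator becomes -205; numerator becomes -30*√10 + 18*√5.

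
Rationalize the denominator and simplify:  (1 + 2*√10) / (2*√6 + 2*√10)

Multiply numerator and denominator by -2*√6 + 2*√10.
Denominator becomes 16; numerator becomes -8*√15 - 2*√6 + 2*√10 + 40.

(-4*√15 - √6 + √10 + 20)/8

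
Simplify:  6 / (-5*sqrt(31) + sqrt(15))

(-15*sqrt(31) - 3*sqrt(15))/380

Multiply numerator and denominator by sqrt(15) + 5*sqrt(31).
Denominator becomes -760; numerator becomes 6*sqrt(15) + 30*sqrt(31).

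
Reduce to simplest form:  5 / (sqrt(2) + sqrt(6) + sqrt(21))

Group as (sqrt(2) + sqrt(21)) + sqrt(6); multiply by (sqrt(2) + sqrt(21)) - sqrt(6), then rationalise the remaining surd.

(-85*sqrt(6) - 125*sqrt(2) + 60*sqrt(7) + 65*sqrt(21))/121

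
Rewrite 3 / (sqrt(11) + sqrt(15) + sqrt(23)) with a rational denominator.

(-2*sqrt(3795) + 3*sqrt(23) + 19*sqrt(15) + 27*sqrt(11))/217

Group as (sqrt(11) + sqrt(23)) + sqrt(15); multiply by (sqrt(11) + sqrt(23)) - sqrt(15), then rationalise the remaining surd.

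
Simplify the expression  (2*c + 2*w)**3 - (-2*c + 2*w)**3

16*c*(c**2 + 3*w**2)

Write as f((2*w),(2*c)) - f((2*w),-(2*c)) and expand.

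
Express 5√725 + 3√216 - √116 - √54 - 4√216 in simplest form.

-9*√6 + 23*√29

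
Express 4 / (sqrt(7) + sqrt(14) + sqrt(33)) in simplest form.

Group as (sqrt(14) + sqrt(33)) + sqrt(7); multiply by (sqrt(14) + sqrt(33)) - sqrt(7), then rationalise the remaining surd.

(-7*sqrt(66) - 6*sqrt(33) + 13*sqrt(14) + 20*sqrt(7))/31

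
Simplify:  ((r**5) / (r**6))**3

r**(-3)

Inside the bracket: (r**-1)
Raise to the power 3: (r**-3)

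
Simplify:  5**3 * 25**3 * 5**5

5**14

5**3 = 5**3; 25**3 = 5**6; 5**5 = 5**5
Combine exponents: 5**14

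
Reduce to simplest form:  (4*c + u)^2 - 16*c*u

After expansion: 16*c^2 - 8*c*u + u^2 — a perfect-square trinomial.

(4*c - u)^2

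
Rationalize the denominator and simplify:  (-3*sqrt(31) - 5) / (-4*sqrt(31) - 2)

(7*sqrt(31) + 181)/246

Multiply numerator and denominator by -2 + 4*sqrt(31).
Denominator becomes -492; numerator becomes -362 - 14*sqrt(31).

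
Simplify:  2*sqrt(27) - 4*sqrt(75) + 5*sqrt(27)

sqrt(3)

2*sqrt(27) = 6*sqrt(3); 4*sqrt(75) = 20*sqrt(3); 5*sqrt(27) = 15*sqrt(3)
Combine: (6 - 20 + 15)·sqrt(3) = sqrt(3)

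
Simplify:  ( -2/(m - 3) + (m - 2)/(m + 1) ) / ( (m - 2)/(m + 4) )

(m³ - 3*m² - 24*m + 16)/(m³ - 4*m² + m + 6)

Numerator: -2/(m - 3) + (m - 2)/(m + 1) = (m² - 7*m + 4)/(m² - 2*m - 3)
Denominator: (m - 2)/(m + 4) = (m - 2)/(m + 4)
Divide: ((m² - 7*m + 4)/(m² - 2*m - 3)) · ((m + 4)/(m - 2)) = (m³ - 3*m² - 24*m + 16)/(m³ - 4*m² + m + 6)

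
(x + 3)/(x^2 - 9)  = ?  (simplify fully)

1/(x - 3)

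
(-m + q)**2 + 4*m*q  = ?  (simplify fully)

Expand the square and combine the 4*m*q term.

(m + q)**2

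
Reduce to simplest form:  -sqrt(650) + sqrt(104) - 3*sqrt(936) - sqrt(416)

-25*sqrt(26)

sqrt(650) = 5*sqrt(26); sqrt(104) = 2*sqrt(26); 3*sqrt(936) = 18*sqrt(26); sqrt(416) = 4*sqrt(26)
Combine: (-5 + 2 - 18 - 4)·sqrt(26) = -25*sqrt(26)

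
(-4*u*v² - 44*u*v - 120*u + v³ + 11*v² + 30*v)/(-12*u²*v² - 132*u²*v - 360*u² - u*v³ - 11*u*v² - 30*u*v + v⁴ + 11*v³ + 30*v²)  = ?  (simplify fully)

1/(3*u + v)

Factor: -4*u*v² - 44*u*v - 120*u + v³ + 11*v² + 30*v = (v + 6)·(-4*u + v)·(v + 5);  -12*u²*v² - 132*u²*v - 360*u² - u*v³ - 11*u*v² - 30*u*v + v⁴ + 11*v³ + 30*v² = (-4*u + v)·(v + 6)·(v + 5)·(3*u + v)
Cancel the common factors (v + 6), (-4*u + v), (v + 5).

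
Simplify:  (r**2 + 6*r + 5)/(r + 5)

r + 1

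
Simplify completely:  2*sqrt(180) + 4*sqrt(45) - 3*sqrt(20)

18*sqrt(5)

2*sqrt(180) = 12*sqrt(5); 4*sqrt(45) = 12*sqrt(5); 3*sqrt(20) = 6*sqrt(5)
Combine: (12 + 12 - 6)·sqrt(5) = 18*sqrt(5)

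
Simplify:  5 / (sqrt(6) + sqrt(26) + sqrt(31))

Group as (sqrt(6) + sqrt(31)) + sqrt(26); multiply by (sqrt(6) + sqrt(31)) - sqrt(26), then rationalise the remaining surd.

(-20*sqrt(1209) + 5*sqrt(31) + 55*sqrt(26) + 255*sqrt(6))/623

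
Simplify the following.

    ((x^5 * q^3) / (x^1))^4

q^12*x^16

Inside the bracket: x^4 * q^3
Raise to the power 4: x^16 * q^12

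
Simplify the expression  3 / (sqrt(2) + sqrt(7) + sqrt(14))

Group as (sqrt(2) + sqrt(7)) + sqrt(14); multiply by (sqrt(2) + sqrt(7)) - sqrt(14), then rationalise the remaining surd.

(-84 - 15*sqrt(14) + 27*sqrt(7) + 57*sqrt(2))/31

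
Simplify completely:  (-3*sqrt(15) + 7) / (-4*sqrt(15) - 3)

(-37*sqrt(15) + 201)/231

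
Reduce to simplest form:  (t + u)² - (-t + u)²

Only the odd-power cross terms survive.

4*t*u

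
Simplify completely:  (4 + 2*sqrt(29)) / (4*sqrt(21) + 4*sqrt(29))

Multiply numerator and denominator by -4*sqrt(21) + 4*sqrt(29).
Denominator becomes 128; numerator becomes -8*sqrt(609) - 16*sqrt(21) + 16*sqrt(29) + 232.

(-sqrt(609) - 2*sqrt(21) + 2*sqrt(29) + 29)/16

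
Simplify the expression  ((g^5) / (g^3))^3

Inside the bracket: g^2
Raise to the power 3: g^6

g^6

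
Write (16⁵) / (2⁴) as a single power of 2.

16⁵ = 2^20; 2⁴ = 2^4
Combine exponents: 2^16

2^16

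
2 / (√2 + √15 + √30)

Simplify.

(-34*√15 - 86*√2 + 120 + 26*√30)/49

Group as (√2 + √30) + √15; multiply by (√2 + √30) - √15, then rationalise the remaining surd.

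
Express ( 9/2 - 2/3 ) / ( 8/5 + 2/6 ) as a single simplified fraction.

115/58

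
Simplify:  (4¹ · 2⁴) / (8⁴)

2^(-6)

4¹ = 2^2; 2⁴ = 2^4; 8⁴ = 2^12
Combine exponents: 2^(-6)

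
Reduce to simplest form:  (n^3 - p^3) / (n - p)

n^2 + n*p + p^2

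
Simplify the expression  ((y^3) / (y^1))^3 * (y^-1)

Inside the bracket: y^2
Raise to the power 3: y^6
Multiply by (y^-1): add exponents.

y^5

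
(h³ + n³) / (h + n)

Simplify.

n^3 + h^3 = (h + n)(h² - h*n + n²).

h² - h*n + n²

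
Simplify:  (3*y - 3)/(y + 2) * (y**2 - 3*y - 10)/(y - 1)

Factor: 3*y - 3 = 3*(y - 1);  y**2 - 3*y - 10 = (y - 5)*(y + 2)
Cancel the common factors (y + 2), (y - 1).

3*y - 15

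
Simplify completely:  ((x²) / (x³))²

Inside the bracket: (x^-1)
Raise to the power 2: (x^-2)

x^(-2)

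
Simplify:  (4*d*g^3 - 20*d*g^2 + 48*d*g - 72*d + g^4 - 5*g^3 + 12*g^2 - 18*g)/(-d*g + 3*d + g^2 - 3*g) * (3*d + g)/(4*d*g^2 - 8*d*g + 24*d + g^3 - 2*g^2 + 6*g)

(-3*d - g)/(d - g)

Factor: 4*d*g^3 - 20*d*g^2 + 48*d*g - 72*d + g^4 - 5*g^3 + 12*g^2 - 18*g = (g - 3)*(4*d + g)*(g^2 - 2*g + 6);  -d*g + 3*d + g^2 - 3*g = (g - 3)*(-d + g);  4*d*g^2 - 8*d*g + 24*d + g^3 - 2*g^2 + 6*g = (g^2 - 2*g + 6)*(4*d + g)
Cancel the common factors (g^2 - 2*g + 6), (4*d + g), (g - 3).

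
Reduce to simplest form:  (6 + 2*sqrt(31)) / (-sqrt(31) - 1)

Multiply numerator and denominator by -1 + sqrt(31).
Denominator becomes -30; numerator becomes 4*sqrt(31) + 56.

(-28 - 2*sqrt(31))/15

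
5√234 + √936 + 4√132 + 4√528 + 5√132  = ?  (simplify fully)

5√234 = 15*√26; √936 = 6*√26; 4√132 = 8*√33; 4√528 = 16*√33; 5√132 = 10*√33

21*√26 + 34*√33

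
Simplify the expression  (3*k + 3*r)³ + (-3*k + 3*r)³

54*r*(3*k² + r²)

Only the even-power cross terms survive.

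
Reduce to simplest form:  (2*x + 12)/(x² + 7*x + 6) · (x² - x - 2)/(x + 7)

Factor: 2*x + 12 = 2·(x + 6);  x² + 7*x + 6 = (x + 6)·(x + 1);  x² - x - 2 = (x + 1)·(x - 2)
Cancel the common factors (x + 6), (x + 1).

(2*x - 4)/(x + 7)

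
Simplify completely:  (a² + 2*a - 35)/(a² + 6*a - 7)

(a - 5)/(a - 1)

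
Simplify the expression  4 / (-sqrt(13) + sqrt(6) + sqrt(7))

Group as (sqrt(6) + sqrt(7)) - sqrt(13); multiply by (sqrt(6) + sqrt(7)) + sqrt(13), then rationalise the remaining surd.

(6*sqrt(7) + 7*sqrt(6) + sqrt(546))/21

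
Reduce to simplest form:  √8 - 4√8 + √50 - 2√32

√8 = 2*√2; 4√8 = 8*√2; √50 = 5*√2; 2√32 = 8*√2
Combine: (2 - 8 + 5 - 8)·√2 = -9*√2

-9*√2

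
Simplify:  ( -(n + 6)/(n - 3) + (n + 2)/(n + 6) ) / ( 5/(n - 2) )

(-13*n^2 - 16*n + 84)/(5*n^2 + 15*n - 90)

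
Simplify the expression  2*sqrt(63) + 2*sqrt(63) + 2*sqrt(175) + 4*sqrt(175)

2*sqrt(63) = 6*sqrt(7); 2*sqrt(63) = 6*sqrt(7); 2*sqrt(175) = 10*sqrt(7); 4*sqrt(175) = 20*sqrt(7)
Combine: (6 + 6 + 10 + 20)·sqrt(7) = 42*sqrt(7)

42*sqrt(7)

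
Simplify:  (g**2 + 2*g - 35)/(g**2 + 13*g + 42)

Factor: g**2 + 2*g - 35 = (g + 7)*(g - 5);  g**2 + 13*g + 42 = (g + 6)*(g + 7)
Cancel the common factor (g + 7).

(g - 5)/(g + 6)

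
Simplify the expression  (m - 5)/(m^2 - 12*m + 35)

Factor: m^2 - 12*m + 35 = (m - 5)*(m - 7)
Cancel the common factor (m - 5).

1/(m - 7)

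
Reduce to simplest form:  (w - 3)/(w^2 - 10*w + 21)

1/(w - 7)

Factor: w^2 - 10*w + 21 = (w - 3)*(w - 7)
Cancel the common factor (w - 3).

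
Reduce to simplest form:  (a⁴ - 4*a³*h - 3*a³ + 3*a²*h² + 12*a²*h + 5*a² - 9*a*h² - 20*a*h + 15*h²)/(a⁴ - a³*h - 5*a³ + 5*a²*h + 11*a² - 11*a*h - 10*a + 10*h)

(a - 3*h)/(a - 2)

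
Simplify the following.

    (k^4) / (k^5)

Quotient: (k^-1)

1/k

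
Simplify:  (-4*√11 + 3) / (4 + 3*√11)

Multiply numerator and denominator by -3*√11 + 4.
Denominator becomes -83; numerator becomes -25*√11 + 144.

(-144 + 25*√11)/83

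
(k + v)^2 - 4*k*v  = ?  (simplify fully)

(k - v)^2

Expand the square and combine the 4*k*v term.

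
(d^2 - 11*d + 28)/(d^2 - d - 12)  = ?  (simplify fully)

(d - 7)/(d + 3)

Factor: d^2 - 11*d + 28 = (d - 7)*(d - 4);  d^2 - d - 12 = (d + 3)*(d - 4)
Cancel the common factor (d - 4).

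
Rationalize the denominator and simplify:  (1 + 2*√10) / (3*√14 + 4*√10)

Multiply numerator and denominator by -3*√14 + 4*√10.
Denominator becomes 34; numerator becomes -12*√35 - 3*√14 + 4*√10 + 80.

(-12*√35 - 3*√14 + 4*√10 + 80)/34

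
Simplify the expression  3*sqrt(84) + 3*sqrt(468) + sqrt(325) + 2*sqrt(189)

12*sqrt(21) + 23*sqrt(13)

3*sqrt(84) = 6*sqrt(21); 3*sqrt(468) = 18*sqrt(13); sqrt(325) = 5*sqrt(13); 2*sqrt(189) = 6*sqrt(21)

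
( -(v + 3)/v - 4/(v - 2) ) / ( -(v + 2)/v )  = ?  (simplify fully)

(v² + 5*v - 6)/(v² - 4)

Numerator: -(v + 3)/v - 4/(v - 2) = (-v² - 5*v + 6)/(v² - 2*v)
Denominator: -(v + 2)/v = (-v - 2)/v
Divide: ((-v² - 5*v + 6)/(v² - 2*v)) · (v/(-v - 2)) = (v² + 5*v - 6)/(v² - 4)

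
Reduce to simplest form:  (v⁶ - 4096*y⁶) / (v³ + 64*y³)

Difference of sixth powers: factor out (v³ + 64*y³).

v³ - 64*y³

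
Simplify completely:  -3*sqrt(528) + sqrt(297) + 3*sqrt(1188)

9*sqrt(33)

3*sqrt(528) = 12*sqrt(33); sqrt(297) = 3*sqrt(33); 3*sqrt(1188) = 18*sqrt(33)
Combine: (-12 + 3 + 18)·sqrt(33) = 9*sqrt(33)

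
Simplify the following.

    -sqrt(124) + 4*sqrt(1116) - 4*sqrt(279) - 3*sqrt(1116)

sqrt(124) = 2*sqrt(31); 4*sqrt(1116) = 24*sqrt(31); 4*sqrt(279) = 12*sqrt(31); 3*sqrt(1116) = 18*sqrt(31)
Combine: (-2 + 24 - 12 - 18)·sqrt(31) = -8*sqrt(31)

-8*sqrt(31)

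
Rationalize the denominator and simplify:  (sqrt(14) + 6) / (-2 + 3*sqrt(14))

(27 + 10*sqrt(14))/61

Multiply numerator and denominator by -3*sqrt(14) - 2.
Denominator becomes -122; numerator becomes -20*sqrt(14) - 54.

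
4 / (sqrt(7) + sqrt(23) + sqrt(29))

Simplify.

Group as (sqrt(7) + sqrt(29)) + sqrt(23); multiply by (sqrt(7) + sqrt(29)) - sqrt(23), then rationalise the remaining surd.

(-8*sqrt(4669) + 4*sqrt(29) + 52*sqrt(23) + 180*sqrt(7))/643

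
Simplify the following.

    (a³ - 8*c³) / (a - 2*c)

Apply the difference-of-cubes factorisation and cancel (a - 2*c).

a² + 2*a*c + 4*c²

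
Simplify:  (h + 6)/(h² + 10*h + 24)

Factor: h² + 10*h + 24 = (h + 6)·(h + 4)
Cancel the common factor (h + 6).

1/(h + 4)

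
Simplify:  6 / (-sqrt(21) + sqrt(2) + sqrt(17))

(sqrt(21) + 3*sqrt(17) + 18*sqrt(2) + sqrt(714))/11

Group as (sqrt(2) + sqrt(17)) - sqrt(21); multiply by (sqrt(2) + sqrt(17)) + sqrt(21), then rationalise the remaining surd.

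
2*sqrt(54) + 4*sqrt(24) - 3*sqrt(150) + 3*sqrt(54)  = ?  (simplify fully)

2*sqrt(54) = 6*sqrt(6); 4*sqrt(24) = 8*sqrt(6); 3*sqrt(150) = 15*sqrt(6); 3*sqrt(54) = 9*sqrt(6)
Combine: (6 + 8 - 15 + 9)·sqrt(6) = 8*sqrt(6)

8*sqrt(6)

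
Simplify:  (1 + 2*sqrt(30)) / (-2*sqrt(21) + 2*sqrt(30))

Multiply numerator and denominator by 2*sqrt(21) + 2*sqrt(30).
Denominator becomes 36; numerator becomes 2*sqrt(21) + 2*sqrt(30) + 12*sqrt(70) + 120.

(sqrt(21) + sqrt(30) + 6*sqrt(70) + 60)/18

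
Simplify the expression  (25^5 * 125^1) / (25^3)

5^7

25^5 = 5^10; 125^1 = 5^3; 25^3 = 5^6
Combine exponents: 5^7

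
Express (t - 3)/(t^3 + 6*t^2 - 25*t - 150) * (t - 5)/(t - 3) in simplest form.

1/(t^2 + 11*t + 30)

Factor: t^3 + 6*t^2 - 25*t - 150 = (t + 6)*(t - 5)*(t + 5)
Cancel the common factors (t - 3), (t - 5).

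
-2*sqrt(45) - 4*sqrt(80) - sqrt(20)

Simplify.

-24*sqrt(5)

2*sqrt(45) = 6*sqrt(5); 4*sqrt(80) = 16*sqrt(5); sqrt(20) = 2*sqrt(5)
Combine: (-6 - 16 - 2)·sqrt(5) = -24*sqrt(5)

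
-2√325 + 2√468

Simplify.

2*√13

2√325 = 10*√13; 2√468 = 12*√13
Combine: (-10 + 12)·√13 = 2*√13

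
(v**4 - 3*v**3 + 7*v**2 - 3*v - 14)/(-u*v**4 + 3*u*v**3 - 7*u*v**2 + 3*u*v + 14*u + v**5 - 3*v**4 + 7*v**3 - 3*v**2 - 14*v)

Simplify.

Factor: v**4 - 3*v**3 + 7*v**2 - 3*v - 14 = (v - 2)*(v + 1)*(v**2 - 2*v + 7);  -u*v**4 + 3*u*v**3 - 7*u*v**2 + 3*u*v + 14*u + v**5 - 3*v**4 + 7*v**3 - 3*v**2 - 14*v = (v**2 - 2*v + 7)*(v + 1)*(v - 2)*(-u + v)
Cancel the common factors (v**2 - 2*v + 7), (v - 2), (v + 1).

-1/(u - v)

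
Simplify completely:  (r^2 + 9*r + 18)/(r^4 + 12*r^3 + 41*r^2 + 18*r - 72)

Factor: r^2 + 9*r + 18 = (r + 6)*(r + 3);  r^4 + 12*r^3 + 41*r^2 + 18*r - 72 = (r + 6)*(r + 4)*(r + 3)*(r - 1)
Cancel the common factors (r + 3), (r + 6).

1/(r^2 + 3*r - 4)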